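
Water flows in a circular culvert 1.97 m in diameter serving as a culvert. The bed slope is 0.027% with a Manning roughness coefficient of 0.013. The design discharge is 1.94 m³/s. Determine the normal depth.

Manning's equation rearranged: A R^(2/3) = nQ / (1·√S) = 0.013 × 1.94 / (√0.00027) = 1.535.
Try y = 1.65 m: A R^(2/3) = 1.936 — over.
Try y = 0.952 m: A R^(2/3) = 0.8967 — short.
Try y = 1.34 m: A R^(2/3) = 1.532 — close enough.

y_n = 1.34 m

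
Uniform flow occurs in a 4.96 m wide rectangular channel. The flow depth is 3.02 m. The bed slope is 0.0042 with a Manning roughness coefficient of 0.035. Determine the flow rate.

Flow area A = b·y = 4.96 × 3.02 = 14.98 m². Wetted perimeter P = b + 2y = 4.96 + 2×3.02 = 11 m.
Hydraulic radius R = A/P = 14.98/11 = 1.362 m.
Manning's equation: Q = (1/n) A R^(2/3) S^(1/2) = (1/0.035) × 14.98 × 1.362^(2/3) × 0.0042^(1/2) = 34.1 m³/s.

Q = 34.1 m³/s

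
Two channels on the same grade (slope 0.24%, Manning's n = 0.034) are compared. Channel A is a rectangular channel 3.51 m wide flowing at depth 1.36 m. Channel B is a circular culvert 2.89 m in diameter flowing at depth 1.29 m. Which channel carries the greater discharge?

channel A

Channel A: Flow area A = b·y = 3.51 × 1.36 = 4.774 m². Wetted perimeter P = b + 2y = 3.51 + 2×1.36 = 6.23 m. Hydraulic radius R = A/P = 4.774/6.23 = 0.7662 m. Q_A = (1/0.034)·4.774·0.7662^(2/3)·√0.0024 = 5.759 m³/s.
Channel B: For a circular section of diameter D = 2.89 m at depth y = 1.29 m, the central angle is θ = 2 arccos(1 − 2y/D) = 2.927 rad. Then A = (D²/8)(θ − sin θ) = 2.833 m² and P = Dθ/2 = 4.229 m. Hydraulic radius R = A/P = 2.833/4.229 = 0.6698 m. Q_B = (1/0.034)·2.833·0.6698^(2/3)·√0.0024 = 3.125 m³/s.
Q_A = 5.759 m³/s vs Q_B = 3.125 m³/s, so channel A carries more.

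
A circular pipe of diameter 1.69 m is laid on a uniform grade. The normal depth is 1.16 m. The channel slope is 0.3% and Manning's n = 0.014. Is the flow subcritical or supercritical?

subcritical

For a circular section of diameter D = 1.69 m at depth y = 1.16 m, the central angle is θ = 2 arccos(1 − 2y/D) = 3.906 rad. Then A = (D²/8)(θ − sin θ) = 1.641 m² and P = Dθ/2 = 3.3 m.
Hydraulic radius R = A/P = 1.641/3.3 = 0.4973 m.
V = (1/n) R^(2/3) √S = (1/0.014) × 0.4973^(2/3) × √0.003 = 2.456 m/s. Hydraulic depth D_h = A/T = 1.641/1.568 = 1.047 m.
Froude number Fr = V/√(g·D_h) = 2.456/√(9.81×1.047) = 0.766, which is less than 1, so the flow is subcritical.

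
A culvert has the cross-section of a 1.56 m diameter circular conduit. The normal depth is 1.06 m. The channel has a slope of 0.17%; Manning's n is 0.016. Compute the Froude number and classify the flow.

subcritical

For a circular section of diameter D = 1.56 m at depth y = 1.06 m, the central angle is θ = 2 arccos(1 − 2y/D) = 3.876 rad. Then A = (D²/8)(θ − sin θ) = 1.383 m² and P = Dθ/2 = 3.023 m.
Hydraulic radius R = A/P = 1.383/3.023 = 0.4574 m.
V = (1/n) R^(2/3) √S = (1/0.016) × 0.4574^(2/3) × √0.0017 = 1.53 m/s. Hydraulic depth D_h = A/T = 1.383/1.456 = 0.9498 m.
Froude number Fr = V/√(g·D_h) = 1.53/√(9.81×0.9498) = 0.501, which is less than 1, so the flow is subcritical.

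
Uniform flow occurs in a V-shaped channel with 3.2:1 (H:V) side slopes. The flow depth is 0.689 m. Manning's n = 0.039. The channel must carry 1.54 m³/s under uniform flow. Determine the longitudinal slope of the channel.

S = 0.00689

For a triangular section with side slope z = 3.2: A = zy² = 3.2×0.689² = 1.519 m²; P = 2y√(1+z²) = 2×0.689×3.353 = 4.62 m.
Hydraulic radius R = A/P = 1.519/4.62 = 0.3288 m.
From Manning's equation, S = [nQ / (1 A R^(2/3))]² = [0.039 × 1.54 / (1 × 1.519 × 0.3288^(2/3))]² = 0.00689.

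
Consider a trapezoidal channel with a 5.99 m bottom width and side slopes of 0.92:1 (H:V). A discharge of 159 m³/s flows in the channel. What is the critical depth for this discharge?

y_c = 3.46 m

At critical depth, Q² T / (g A³) = 1, i.e. A³/T = Q²/g = 159²/9.81 = 2577.
Try y = 4.02 m: A³/T = 4413 — too large.
Try y = 2.77 m: A³/T = 1193 — too small.
Try y = 3.46 m: A³/T = 2588 — matches.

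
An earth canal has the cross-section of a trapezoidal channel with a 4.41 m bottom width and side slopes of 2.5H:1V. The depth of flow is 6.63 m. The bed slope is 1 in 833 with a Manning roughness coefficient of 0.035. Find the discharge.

Q = 316 m³/s

With bottom width b = 4.41 m and side slope z = 2.5: A = (b + zy)y = (4.41 + 2.5×6.63)×6.63 = 139.1 m²; P = b + 2y√(1+z²) = 4.41 + 2×6.63×2.693 = 40.11 m.
Hydraulic radius R = A/P = 139.1/40.11 = 3.468 m.
Manning's equation: Q = (1/n) A R^(2/3) S^(1/2) = (1/0.035) × 139.1 × 3.468^(2/3) × 0.0012^(1/2) = 316 m³/s.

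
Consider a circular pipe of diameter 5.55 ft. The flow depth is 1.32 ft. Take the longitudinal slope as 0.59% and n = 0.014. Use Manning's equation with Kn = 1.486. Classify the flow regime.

supercritical

For a circular section of diameter D = 5.55 ft at depth y = 1.32 ft, the central angle is θ = 2 arccos(1 − 2y/D) = 2.038 rad. Then A = (D²/8)(θ − sin θ) = 4.408 ft² and P = Dθ/2 = 5.655 ft.
Hydraulic radius R = A/P = 4.408/5.655 = 0.7795 ft.
V = (1.486/n) R^(2/3) √S = (1.486/0.014) × 0.7795^(2/3) × √0.0059 = 6.905 ft/s. Hydraulic depth D_h = A/T = 4.408/4.726 = 0.9327 ft.
Froude number Fr = V/√(g·D_h) = 6.905/√(32.2×0.9327) = 1.26, which is greater than 1, so the flow is supercritical.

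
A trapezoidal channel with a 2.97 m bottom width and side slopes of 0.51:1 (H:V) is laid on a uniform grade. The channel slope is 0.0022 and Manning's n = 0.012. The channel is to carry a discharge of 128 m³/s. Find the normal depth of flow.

y_n = 4.33 m

Manning's equation rearranged: A R^(2/3) = nQ / (1·√S) = 0.012 × 128 / (√0.0022) = 32.75.
Try y = 5.46 m: A R^(2/3) = 50.92 — high.
Try y = 4.33 m: A R^(2/3) = 32.77 — ≈ 32.75.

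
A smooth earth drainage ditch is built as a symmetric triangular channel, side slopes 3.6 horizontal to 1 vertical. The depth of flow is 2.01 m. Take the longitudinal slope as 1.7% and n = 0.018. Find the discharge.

Q = 103 m³/s

For a triangular section with side slope z = 3.6: A = zy² = 3.6×2.01² = 14.54 m²; P = 2y√(1+z²) = 2×2.01×3.736 = 15.02 m.
Hydraulic radius R = A/P = 14.54/15.02 = 0.9683 m.
Manning's equation: Q = (1/n) A R^(2/3) S^(1/2) = (1/0.018) × 14.54 × 0.9683^(2/3) × 0.017^(1/2) = 103 m³/s.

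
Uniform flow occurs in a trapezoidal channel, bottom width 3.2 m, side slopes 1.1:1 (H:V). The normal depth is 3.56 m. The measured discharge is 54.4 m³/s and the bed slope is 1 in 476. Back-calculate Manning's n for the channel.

n = 0.032

With bottom width b = 3.2 m and side slope z = 1.1: A = (b + zy)y = (3.2 + 1.1×3.56)×3.56 = 25.33 m²; P = b + 2y√(1+z²) = 3.2 + 2×3.56×1.487 = 13.78 m.
Hydraulic radius R = A/P = 25.33/13.78 = 1.838 m.
Rearranging Manning's equation: n = (1/Q) A R^(2/3) S^(1/2) = (1/54.4) × 25.33 × 1.838^(2/3) × √0.002101 = 0.032.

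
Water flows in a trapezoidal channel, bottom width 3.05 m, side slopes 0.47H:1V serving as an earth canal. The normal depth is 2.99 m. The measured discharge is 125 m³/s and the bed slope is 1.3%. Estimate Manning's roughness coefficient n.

With bottom width b = 3.05 m and side slope z = 0.47: A = (b + zy)y = (3.05 + 0.47×2.99)×2.99 = 13.32 m²; P = b + 2y√(1+z²) = 3.05 + 2×2.99×1.105 = 9.658 m.
Hydraulic radius R = A/P = 13.32/9.658 = 1.379 m.
Rearranging Manning's equation: n = (1/Q) A R^(2/3) S^(1/2) = (1/125) × 13.32 × 1.379^(2/3) × √0.013 = 0.0151.

n = 0.0151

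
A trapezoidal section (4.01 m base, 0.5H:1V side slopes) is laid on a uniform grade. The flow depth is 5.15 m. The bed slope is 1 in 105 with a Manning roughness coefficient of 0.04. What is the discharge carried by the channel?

Q = 139 m³/s

With bottom width b = 4.01 m and side slope z = 0.5: A = (b + zy)y = (4.01 + 0.5×5.15)×5.15 = 33.91 m²; P = b + 2y√(1+z²) = 4.01 + 2×5.15×1.118 = 15.53 m.
Hydraulic radius R = A/P = 33.91/15.53 = 2.184 m.
Manning's equation: Q = (1/n) A R^(2/3) S^(1/2) = (1/0.04) × 33.91 × 2.184^(2/3) × 0.009524^(1/2) = 139 m³/s.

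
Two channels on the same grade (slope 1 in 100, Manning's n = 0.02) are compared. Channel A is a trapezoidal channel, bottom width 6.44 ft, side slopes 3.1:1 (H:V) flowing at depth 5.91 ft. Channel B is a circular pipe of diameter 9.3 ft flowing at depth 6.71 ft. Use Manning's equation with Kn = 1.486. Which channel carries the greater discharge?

Channel A: With bottom width b = 6.44 ft and side slope z = 3.1: A = (b + zy)y = (6.44 + 3.1×5.91)×5.91 = 146.3 ft²; P = b + 2y√(1+z²) = 6.44 + 2×5.91×3.257 = 44.94 ft. Hydraulic radius R = A/P = 146.3/44.94 = 3.256 ft. Q_A = (1.486/0.02)·146.3·3.256^(2/3)·√0.01 = 2389 ft³/s.
Channel B: For a circular section of diameter D = 9.3 ft at depth y = 6.71 ft, the central angle is θ = 2 arccos(1 − 2y/D) = 4.06 rad. Then A = (D²/8)(θ − sin θ) = 52.48 ft² and P = Dθ/2 = 18.88 ft. Hydraulic radius R = A/P = 52.48/18.88 = 2.78 ft. Q_B = (1.486/0.02)·52.48·2.78^(2/3)·√0.01 = 770.9 ft³/s.
Q_A = 2389 ft³/s vs Q_B = 770.9 ft³/s, so channel A carries more.

channel A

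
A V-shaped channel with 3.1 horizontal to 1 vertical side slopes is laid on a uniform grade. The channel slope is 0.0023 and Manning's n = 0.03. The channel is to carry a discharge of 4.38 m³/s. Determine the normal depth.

Manning's equation rearranged: A R^(2/3) = nQ / (1·√S) = 0.03 × 4.38 / (√0.0023) = 2.74.
At y = 1.31 m: A R^(2/3) = 3.882 — too large.
At y = 1.15 m: A R^(2/3) = 2.743 — ≈ 2.74.

y_n = 1.15 m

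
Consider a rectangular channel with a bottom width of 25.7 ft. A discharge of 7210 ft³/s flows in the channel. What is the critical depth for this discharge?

For a rectangular channel, critical depth y_c = (q²/g)^(1/3) where q = Q/b = 7210/25.7 = 280.5 ft²/s.
So y_c = (280.5²/32.2)^(1/3) = 13.5 ft.

y_c = 13.5 ft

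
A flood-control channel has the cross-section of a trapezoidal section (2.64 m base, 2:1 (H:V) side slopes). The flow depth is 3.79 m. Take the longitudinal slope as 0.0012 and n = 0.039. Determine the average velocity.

V = 1.4 m/s

With bottom width b = 2.64 m and side slope z = 2: A = (b + zy)y = (2.64 + 2×3.79)×3.79 = 38.73 m²; P = b + 2y√(1+z²) = 2.64 + 2×3.79×2.236 = 19.59 m.
Hydraulic radius R = A/P = 38.73/19.59 = 1.977 m.
From Manning's equation, V = (1/n) R^(2/3) S^(1/2) = (1/0.039) × 1.977^(2/3) × 0.0012^(1/2) = 1.4 m/s.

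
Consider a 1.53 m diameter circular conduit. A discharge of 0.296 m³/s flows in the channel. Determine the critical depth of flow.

y_c = 0.27 m

At critical depth, Q² T / (g A³) = 1, i.e. A³/T = Q²/g = 0.296²/9.81 = 0.008931.
Try y = 0.217 m: A³/T = 0.003796 — too small.
Try y = 0.324 m: A³/T = 0.01833 — too large.
Try y = 0.27 m: A³/T = 0.008969 — matches.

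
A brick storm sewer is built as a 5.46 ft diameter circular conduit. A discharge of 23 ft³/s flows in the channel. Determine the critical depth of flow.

At critical depth, Q² T / (g A³) = 1, i.e. A³/T = Q²/g = 23²/32.2 = 16.43.
Trying y = 1.42 ft: A³/T = 23.66 — high.
Trying y = 0.959 ft: A³/T = 5.096 — low.
Trying y = 1.29 ft: A³/T = 16.27 — matches.

y_c = 1.29 ft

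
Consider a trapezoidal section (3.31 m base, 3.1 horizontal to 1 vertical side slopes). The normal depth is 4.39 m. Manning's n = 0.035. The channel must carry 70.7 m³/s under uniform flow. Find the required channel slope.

With bottom width b = 3.31 m and side slope z = 3.1: A = (b + zy)y = (3.31 + 3.1×4.39)×4.39 = 74.27 m²; P = b + 2y√(1+z²) = 3.31 + 2×4.39×3.257 = 31.91 m.
Hydraulic radius R = A/P = 74.27/31.91 = 2.328 m.
From Manning's equation, S = [nQ / (1 A R^(2/3))]² = [0.035 × 70.7 / (1 × 74.27 × 2.328^(2/3))]² = 0.00036.

S = 0.00036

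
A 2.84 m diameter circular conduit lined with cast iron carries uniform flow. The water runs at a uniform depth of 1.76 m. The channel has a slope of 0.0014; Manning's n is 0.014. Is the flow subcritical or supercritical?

For a circular section of diameter D = 2.84 m at depth y = 1.76 m, the central angle is θ = 2 arccos(1 − 2y/D) = 3.625 rad. Then A = (D²/8)(θ − sin θ) = 4.124 m² and P = Dθ/2 = 5.148 m.
Hydraulic radius R = A/P = 4.124/5.148 = 0.8011 m.
V = (1/n) R^(2/3) √S = (1/0.014) × 0.8011^(2/3) × √0.0014 = 2.305 m/s. Hydraulic depth D_h = A/T = 4.124/2.757 = 1.495 m.
Froude number Fr = V/√(g·D_h) = 2.305/√(9.81×1.495) = 0.602, which is less than 1, so the flow is subcritical.

subcritical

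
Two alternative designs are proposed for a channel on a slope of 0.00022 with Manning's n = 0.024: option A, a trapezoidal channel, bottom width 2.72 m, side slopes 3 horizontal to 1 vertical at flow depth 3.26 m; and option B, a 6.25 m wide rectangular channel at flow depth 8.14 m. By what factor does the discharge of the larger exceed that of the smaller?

1.48

Channel A: With bottom width b = 2.72 m and side slope z = 3: A = (b + zy)y = (2.72 + 3×3.26)×3.26 = 40.75 m²; P = b + 2y√(1+z²) = 2.72 + 2×3.26×3.162 = 23.34 m. Hydraulic radius R = A/P = 40.75/23.34 = 1.746 m. Q_A = (1/0.024)·40.75·1.746^(2/3)·√0.00022 = 36.52 m³/s.
Channel B: Flow area A = b·y = 6.25 × 8.14 = 50.88 m². Wetted perimeter P = b + 2y = 6.25 + 2×8.14 = 22.53 m. Hydraulic radius R = A/P = 50.88/22.53 = 2.258 m. Q_B = (1/0.024)·50.88·2.258^(2/3)·√0.00022 = 54.12 m³/s.
The larger discharge is 54.12 m³/s and the smaller is 36.52 m³/s; the ratio is 1.48.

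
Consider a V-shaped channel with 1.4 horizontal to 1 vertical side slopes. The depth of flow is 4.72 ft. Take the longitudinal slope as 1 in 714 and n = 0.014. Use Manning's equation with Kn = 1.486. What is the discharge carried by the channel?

For a triangular section with side slope z = 1.4: A = zy² = 1.4×4.72² = 31.19 ft²; P = 2y√(1+z²) = 2×4.72×1.72 = 16.24 ft.
Hydraulic radius R = A/P = 31.19/16.24 = 1.92 ft.
Manning's equation: Q = (1.486/n) A R^(2/3) S^(1/2) = (1.486/0.014) × 31.19 × 1.92^(2/3) × 0.001401^(1/2) = 191 ft³/s.

Q = 191 ft³/s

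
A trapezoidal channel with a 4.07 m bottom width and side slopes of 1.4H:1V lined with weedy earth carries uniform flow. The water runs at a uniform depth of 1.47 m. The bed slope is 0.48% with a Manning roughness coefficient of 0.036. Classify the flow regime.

With bottom width b = 4.07 m and side slope z = 1.4: A = (b + zy)y = (4.07 + 1.4×1.47)×1.47 = 9.008 m²; P = b + 2y√(1+z²) = 4.07 + 2×1.47×1.72 = 9.128 m.
Hydraulic radius R = A/P = 9.008/9.128 = 0.9869 m.
V = (1/n) R^(2/3) √S = (1/0.036) × 0.9869^(2/3) × √0.0048 = 1.908 m/s. Hydraulic depth D_h = A/T = 9.008/8.186 = 1.1 m.
Froude number Fr = V/√(g·D_h) = 1.908/√(9.81×1.1) = 0.581, which is less than 1, so the flow is subcritical.

subcritical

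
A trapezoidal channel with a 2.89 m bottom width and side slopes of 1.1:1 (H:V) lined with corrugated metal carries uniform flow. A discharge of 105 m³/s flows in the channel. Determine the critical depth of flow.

y_c = 3.41 m

At critical depth, Q² T / (g A³) = 1, i.e. A³/T = Q²/g = 105²/9.81 = 1124.
Trying y = 2.91 m: A³/T = 599.3 — short.
Trying y = 3.71 m: A³/T = 1565 — over.
Trying y = 3.41 m: A³/T = 1118 — ≈ 1124.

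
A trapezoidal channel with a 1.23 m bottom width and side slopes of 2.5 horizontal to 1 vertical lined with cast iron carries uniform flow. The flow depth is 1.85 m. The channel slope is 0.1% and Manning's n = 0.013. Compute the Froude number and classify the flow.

subcritical

With bottom width b = 1.23 m and side slope z = 2.5: A = (b + zy)y = (1.23 + 2.5×1.85)×1.85 = 10.83 m²; P = b + 2y√(1+z²) = 1.23 + 2×1.85×2.693 = 11.19 m.
Hydraulic radius R = A/P = 10.83/11.19 = 0.9678 m.
V = (1/n) R^(2/3) √S = (1/0.013) × 0.9678^(2/3) × √0.001 = 2.38 m/s. Hydraulic depth D_h = A/T = 10.83/10.48 = 1.034 m.
Froude number Fr = V/√(g·D_h) = 2.38/√(9.81×1.034) = 0.747, which is less than 1, so the flow is subcritical.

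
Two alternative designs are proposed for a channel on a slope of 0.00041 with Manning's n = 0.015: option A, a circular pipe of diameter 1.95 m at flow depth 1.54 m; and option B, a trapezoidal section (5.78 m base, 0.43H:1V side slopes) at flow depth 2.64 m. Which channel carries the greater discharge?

channel B

Channel A: For a circular section of diameter D = 1.95 m at depth y = 1.54 m, the central angle is θ = 2 arccos(1 − 2y/D) = 4.378 rad. Then A = (D²/8)(θ − sin θ) = 2.53 m² and P = Dθ/2 = 4.268 m. Hydraulic radius R = A/P = 2.53/4.268 = 0.5927 m. Q_A = (1/0.015)·2.53·0.5927^(2/3)·√0.00041 = 2.41 m³/s.
Channel B: With bottom width b = 5.78 m and side slope z = 0.43: A = (b + zy)y = (5.78 + 0.43×2.64)×2.64 = 18.26 m²; P = b + 2y√(1+z²) = 5.78 + 2×2.64×1.089 = 11.53 m. Hydraulic radius R = A/P = 18.26/11.53 = 1.584 m. Q_B = (1/0.015)·18.26·1.584^(2/3)·√0.00041 = 33.48 m³/s.
Q_A = 2.41 m³/s vs Q_B = 33.48 m³/s, so channel B carries more.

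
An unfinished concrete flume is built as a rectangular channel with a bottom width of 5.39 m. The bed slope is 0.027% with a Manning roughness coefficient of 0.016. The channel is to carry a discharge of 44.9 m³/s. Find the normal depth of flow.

y_n = 5.47 m

Manning's equation rearranged: A R^(2/3) = nQ / (1·√S) = 0.016 × 44.9 / (√0.00027) = 43.72.
Try y = 4.73 m: A R^(2/3) = 36.55 — too small.
Try y = 6.44 m: A R^(2/3) = 53.25 — too large.
Try y = 5.47 m: A R^(2/3) = 43.72 — matches.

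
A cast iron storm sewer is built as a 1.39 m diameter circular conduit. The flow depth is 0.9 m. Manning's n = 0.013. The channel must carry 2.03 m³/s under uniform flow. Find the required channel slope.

For a circular section of diameter D = 1.39 m at depth y = 0.9 m, the central angle is θ = 2 arccos(1 − 2y/D) = 3.74 rad. Then A = (D²/8)(θ − sin θ) = 1.039 m² and P = Dθ/2 = 2.6 m.
Hydraulic radius R = A/P = 1.039/2.6 = 0.3999 m.
From Manning's equation, S = [nQ / (1 A R^(2/3))]² = [0.013 × 2.03 / (1 × 1.039 × 0.3999^(2/3))]² = 0.00219.

S = 0.00219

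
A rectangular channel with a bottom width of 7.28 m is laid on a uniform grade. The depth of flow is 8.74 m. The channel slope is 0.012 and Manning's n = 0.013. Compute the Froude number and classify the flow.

supercritical

Flow area A = b·y = 7.28 × 8.74 = 63.63 m². Wetted perimeter P = b + 2y = 7.28 + 2×8.74 = 24.76 m.
Hydraulic radius R = A/P = 63.63/24.76 = 2.57 m.
V = (1/n) R^(2/3) √S = (1/0.013) × 2.57^(2/3) × √0.012 = 15.81 m/s. Hydraulic depth D_h = A/T = 63.63/7.28 = 8.74 m.
Froude number Fr = V/√(g·D_h) = 15.81/√(9.81×8.74) = 1.71, which is greater than 1, so the flow is supercritical.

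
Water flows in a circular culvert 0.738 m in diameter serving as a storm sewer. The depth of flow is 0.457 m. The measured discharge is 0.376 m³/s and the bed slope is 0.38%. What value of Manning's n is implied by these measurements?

n = 0.016

For a circular section of diameter D = 0.738 m at depth y = 0.457 m, the central angle is θ = 2 arccos(1 − 2y/D) = 3.623 rad. Then A = (D²/8)(θ − sin θ) = 0.2782 m² and P = Dθ/2 = 1.337 m.
Hydraulic radius R = A/P = 0.2782/1.337 = 0.2081 m.
Rearranging Manning's equation: n = (1/Q) A R^(2/3) S^(1/2) = (1/0.376) × 0.2782 × 0.2081^(2/3) × √0.0038 = 0.016.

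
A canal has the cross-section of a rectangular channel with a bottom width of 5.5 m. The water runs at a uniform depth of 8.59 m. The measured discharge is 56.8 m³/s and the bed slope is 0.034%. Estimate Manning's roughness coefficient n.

n = 0.025

Flow area A = b·y = 5.5 × 8.59 = 47.24 m². Wetted perimeter P = b + 2y = 5.5 + 2×8.59 = 22.68 m.
Hydraulic radius R = A/P = 47.24/22.68 = 2.083 m.
Rearranging Manning's equation: n = (1/Q) A R^(2/3) S^(1/2) = (1/56.8) × 47.24 × 2.083^(2/3) × √0.00034 = 0.025.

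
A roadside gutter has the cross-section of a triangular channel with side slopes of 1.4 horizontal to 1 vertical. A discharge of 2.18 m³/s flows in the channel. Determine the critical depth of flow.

At critical depth, Q² T / (g A³) = 1, i.e. A³/T = Q²/g = 2.18²/9.81 = 0.4844.
Try y = 0.942 m: A³/T = 0.7269 — over.
Try y = 0.66 m: A³/T = 0.1227 — short.
Try y = 0.869 m: A³/T = 0.4857 — close enough.

y_c = 0.869 m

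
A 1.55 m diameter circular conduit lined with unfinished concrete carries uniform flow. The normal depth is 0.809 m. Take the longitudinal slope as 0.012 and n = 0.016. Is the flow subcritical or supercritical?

For a circular section of diameter D = 1.55 m at depth y = 0.809 m, the central angle is θ = 2 arccos(1 − 2y/D) = 3.229 rad. Then A = (D²/8)(θ − sin θ) = 0.9961 m² and P = Dθ/2 = 2.503 m.
Hydraulic radius R = A/P = 0.9961/2.503 = 0.398 m.
V = (1/n) R^(2/3) √S = (1/0.016) × 0.398^(2/3) × √0.012 = 3.705 m/s. Hydraulic depth D_h = A/T = 0.9961/1.549 = 0.6433 m.
Froude number Fr = V/√(g·D_h) = 3.705/√(9.81×0.6433) = 1.47, which is greater than 1, so the flow is supercritical.

supercritical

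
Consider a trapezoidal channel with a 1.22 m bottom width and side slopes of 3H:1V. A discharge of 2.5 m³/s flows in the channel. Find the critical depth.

y_c = 0.509 m

At critical depth, Q² T / (g A³) = 1, i.e. A³/T = Q²/g = 2.5²/9.81 = 0.6371.
Try y = 0.648 m: A³/T = 1.687 — high.
Try y = 0.394 m: A³/T = 0.2365 — low.
Try y = 0.509 m: A³/T = 0.6396 — ≈ 0.6371.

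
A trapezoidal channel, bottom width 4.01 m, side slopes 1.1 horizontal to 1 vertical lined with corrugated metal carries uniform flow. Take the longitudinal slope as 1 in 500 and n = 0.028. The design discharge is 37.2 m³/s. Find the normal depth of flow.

Manning's equation rearranged: A R^(2/3) = nQ / (1·√S) = 0.028 × 37.2 / (√0.002) = 23.29.
At y = 1.85 m: A R^(2/3) = 12.46 — short.
At y = 3.07 m: A R^(2/3) = 32.63 — over.
At y = 2.58 m: A R^(2/3) = 23.28 — matches.

y_n = 2.58 m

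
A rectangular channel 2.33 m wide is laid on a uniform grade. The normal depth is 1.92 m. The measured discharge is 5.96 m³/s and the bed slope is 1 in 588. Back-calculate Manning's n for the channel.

n = 0.025

Flow area A = b·y = 2.33 × 1.92 = 4.474 m². Wetted perimeter P = b + 2y = 2.33 + 2×1.92 = 6.17 m.
Hydraulic radius R = A/P = 4.474/6.17 = 0.7251 m.
Rearranging Manning's equation: n = (1/Q) A R^(2/3) S^(1/2) = (1/5.96) × 4.474 × 0.7251^(2/3) × √0.001701 = 0.025.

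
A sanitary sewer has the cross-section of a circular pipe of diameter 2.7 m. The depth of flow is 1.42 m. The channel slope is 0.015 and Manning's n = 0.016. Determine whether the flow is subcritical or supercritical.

supercritical

For a circular section of diameter D = 2.7 m at depth y = 1.42 m, the central angle is θ = 2 arccos(1 − 2y/D) = 3.245 rad. Then A = (D²/8)(θ − sin θ) = 3.052 m² and P = Dθ/2 = 4.381 m.
Hydraulic radius R = A/P = 3.052/4.381 = 0.6965 m.
V = (1/n) R^(2/3) √S = (1/0.016) × 0.6965^(2/3) × √0.015 = 6.015 m/s. Hydraulic depth D_h = A/T = 3.052/2.696 = 1.132 m.
Froude number Fr = V/√(g·D_h) = 6.015/√(9.81×1.132) = 1.81, which is greater than 1, so the flow is supercritical.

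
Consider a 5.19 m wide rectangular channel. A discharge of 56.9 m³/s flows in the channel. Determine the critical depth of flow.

y_c = 2.31 m

For a rectangular channel, critical depth y_c = (q²/g)^(1/3) where q = Q/b = 56.9/5.19 = 10.96 m²/s.
So y_c = (10.96²/9.81)^(1/3) = 2.31 m.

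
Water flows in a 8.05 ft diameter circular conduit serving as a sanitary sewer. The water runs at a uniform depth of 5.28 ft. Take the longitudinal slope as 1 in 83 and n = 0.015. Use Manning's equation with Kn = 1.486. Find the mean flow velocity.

V = 19.1 ft/s

For a circular section of diameter D = 8.05 ft at depth y = 5.28 ft, the central angle is θ = 2 arccos(1 − 2y/D) = 3.776 rad. Then A = (D²/8)(θ − sin θ) = 35.38 ft² and P = Dθ/2 = 15.2 ft.
Hydraulic radius R = A/P = 35.38/15.2 = 2.328 ft.
From Manning's equation, V = (1.486/n) R^(2/3) S^(1/2) = (1.486/0.015) × 2.328^(2/3) × 0.01205^(1/2) = 19.1 ft/s.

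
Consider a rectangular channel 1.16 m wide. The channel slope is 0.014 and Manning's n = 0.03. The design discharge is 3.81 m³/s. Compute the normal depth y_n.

Manning's equation rearranged: A R^(2/3) = nQ / (1·√S) = 0.03 × 3.81 / (√0.014) = 0.966.
Trying y = 1.67 m: A R^(2/3) = 1.104 — too large.
Trying y = 1.33 m: A R^(2/3) = 0.843 — too small.
Trying y = 1.49 m: A R^(2/3) = 0.9655 — matches.

y_n = 1.49 m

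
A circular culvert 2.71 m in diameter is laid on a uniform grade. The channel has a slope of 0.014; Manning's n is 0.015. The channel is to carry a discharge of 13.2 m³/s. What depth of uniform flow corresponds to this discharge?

y_n = 1.15 m

Manning's equation rearranged: A R^(2/3) = nQ / (1·√S) = 0.015 × 13.2 / (√0.014) = 1.673.
At y = 1.28 m: A R^(2/3) = 2.017 — high.
At y = 1.15 m: A R^(2/3) = 1.669 — close enough.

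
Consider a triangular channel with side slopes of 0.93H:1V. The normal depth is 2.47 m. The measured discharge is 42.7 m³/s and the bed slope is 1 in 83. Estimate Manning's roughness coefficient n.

For a triangular section with side slope z = 0.93: A = zy² = 0.93×2.47² = 5.674 m²; P = 2y√(1+z²) = 2×2.47×1.366 = 6.746 m.
Hydraulic radius R = A/P = 5.674/6.746 = 0.8411 m.
Rearranging Manning's equation: n = (1/Q) A R^(2/3) S^(1/2) = (1/42.7) × 5.674 × 0.8411^(2/3) × √0.01205 = 0.013.

n = 0.013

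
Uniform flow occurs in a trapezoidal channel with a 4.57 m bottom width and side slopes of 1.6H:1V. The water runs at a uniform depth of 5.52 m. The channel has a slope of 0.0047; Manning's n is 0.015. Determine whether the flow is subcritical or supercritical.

supercritical

With bottom width b = 4.57 m and side slope z = 1.6: A = (b + zy)y = (4.57 + 1.6×5.52)×5.52 = 73.98 m²; P = b + 2y√(1+z²) = 4.57 + 2×5.52×1.887 = 25.4 m.
Hydraulic radius R = A/P = 73.98/25.4 = 2.913 m.
V = (1/n) R^(2/3) √S = (1/0.015) × 2.913^(2/3) × √0.0047 = 9.321 m/s. Hydraulic depth D_h = A/T = 73.98/22.23 = 3.327 m.
Froude number Fr = V/√(g·D_h) = 9.321/√(9.81×3.327) = 1.63, which is greater than 1, so the flow is supercritical.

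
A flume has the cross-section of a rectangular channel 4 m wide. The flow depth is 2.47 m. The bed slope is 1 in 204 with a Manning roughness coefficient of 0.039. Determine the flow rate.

Q = 19 m³/s

Flow area A = b·y = 4 × 2.47 = 9.88 m². Wetted perimeter P = b + 2y = 4 + 2×2.47 = 8.94 m.
Hydraulic radius R = A/P = 9.88/8.94 = 1.105 m.
Manning's equation: Q = (1/n) A R^(2/3) S^(1/2) = (1/0.039) × 9.88 × 1.105^(2/3) × 0.004902^(1/2) = 19 m³/s.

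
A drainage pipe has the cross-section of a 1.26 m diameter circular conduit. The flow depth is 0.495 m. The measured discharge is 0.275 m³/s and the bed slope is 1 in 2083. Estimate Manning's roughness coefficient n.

n = 0.015

For a circular section of diameter D = 1.26 m at depth y = 0.495 m, the central angle is θ = 2 arccos(1 − 2y/D) = 2.71 rad. Then A = (D²/8)(θ − sin θ) = 0.4547 m² and P = Dθ/2 = 1.707 m.
Hydraulic radius R = A/P = 0.4547/1.707 = 0.2663 m.
Rearranging Manning's equation: n = (1/Q) A R^(2/3) S^(1/2) = (1/0.275) × 0.4547 × 0.2663^(2/3) × √0.0004801 = 0.015.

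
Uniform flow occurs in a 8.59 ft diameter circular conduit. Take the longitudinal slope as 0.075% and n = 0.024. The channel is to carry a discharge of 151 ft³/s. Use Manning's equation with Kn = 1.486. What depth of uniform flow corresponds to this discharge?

y_n = 6.51 ft

Manning's equation rearranged: A R^(2/3) = nQ / (1.486·√S) = 0.024 × 151 / (1.486 × √0.00075) = 89.05.
Try y = 5.04 ft: A R^(2/3) = 62.61 — too small.
Try y = 6.51 ft: A R^(2/3) = 89.02 — close enough.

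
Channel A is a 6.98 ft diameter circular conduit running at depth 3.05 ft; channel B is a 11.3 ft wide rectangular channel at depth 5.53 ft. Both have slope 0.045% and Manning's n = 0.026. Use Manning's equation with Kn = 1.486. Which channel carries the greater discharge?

channel B

Channel A: For a circular section of diameter D = 6.98 ft at depth y = 3.05 ft, the central angle is θ = 2 arccos(1 − 2y/D) = 2.889 rad. Then A = (D²/8)(θ − sin θ) = 16.07 ft² and P = Dθ/2 = 10.08 ft. Hydraulic radius R = A/P = 16.07/10.08 = 1.594 ft. Q_A = (1.486/0.026)·16.07·1.594^(2/3)·√0.00045 = 26.58 ft³/s.
Channel B: Flow area A = b·y = 11.3 × 5.53 = 62.49 ft². Wetted perimeter P = b + 2y = 11.3 + 2×5.53 = 22.36 ft. Hydraulic radius R = A/P = 62.49/22.36 = 2.795 ft. Q_B = (1.486/0.026)·62.49·2.795^(2/3)·√0.00045 = 150.3 ft³/s.
Q_A = 26.58 ft³/s vs Q_B = 150.3 ft³/s, so channel B carries more.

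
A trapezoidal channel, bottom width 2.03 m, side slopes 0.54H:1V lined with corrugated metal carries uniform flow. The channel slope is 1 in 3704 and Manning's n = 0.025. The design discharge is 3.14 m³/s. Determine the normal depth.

y_n = 1.76 m

Manning's equation rearranged: A R^(2/3) = nQ / (1·√S) = 0.025 × 3.14 / (√0.00027) = 4.778.
Try y = 1.49 m: A R^(2/3) = 3.578 — too small.
Try y = 2.03 m: A R^(2/3) = 6.155 — too large.
Try y = 1.76 m: A R^(2/3) = 4.78 — matches.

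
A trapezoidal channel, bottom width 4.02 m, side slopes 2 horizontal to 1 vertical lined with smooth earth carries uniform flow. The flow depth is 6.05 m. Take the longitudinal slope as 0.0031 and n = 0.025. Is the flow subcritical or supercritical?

subcritical

With bottom width b = 4.02 m and side slope z = 2: A = (b + zy)y = (4.02 + 2×6.05)×6.05 = 97.53 m²; P = b + 2y√(1+z²) = 4.02 + 2×6.05×2.236 = 31.08 m.
Hydraulic radius R = A/P = 97.53/31.08 = 3.138 m.
V = (1/n) R^(2/3) √S = (1/0.025) × 3.138^(2/3) × √0.0031 = 4.774 m/s. Hydraulic depth D_h = A/T = 97.53/28.22 = 3.456 m.
Froude number Fr = V/√(g·D_h) = 4.774/√(9.81×3.456) = 0.82, which is less than 1, so the flow is subcritical.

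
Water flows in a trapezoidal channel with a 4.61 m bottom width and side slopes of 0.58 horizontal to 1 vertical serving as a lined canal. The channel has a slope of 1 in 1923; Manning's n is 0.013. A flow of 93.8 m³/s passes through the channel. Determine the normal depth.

y_n = 4.46 m

Manning's equation rearranged: A R^(2/3) = nQ / (1·√S) = 0.013 × 93.8 / (√0.00052) = 53.47.
At y = 5.3 m: A R^(2/3) = 73.3 — too large.
At y = 3.44 m: A R^(2/3) = 33.73 — too small.
At y = 4.46 m: A R^(2/3) = 53.49 — close enough.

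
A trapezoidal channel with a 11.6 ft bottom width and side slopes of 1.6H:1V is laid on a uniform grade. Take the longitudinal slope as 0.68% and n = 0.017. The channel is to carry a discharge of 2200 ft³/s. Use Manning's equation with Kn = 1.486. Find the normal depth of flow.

y_n = 6 ft

Manning's equation rearranged: A R^(2/3) = nQ / (1.486·√S) = 0.017 × 2200 / (1.486 × √0.0068) = 305.2.
Try y = 4.53 ft: A R^(2/3) = 176.6 — short.
Try y = 7.55 ft: A R^(2/3) = 484.4 — over.
Try y = 6 ft: A R^(2/3) = 305.1 — ≈ 305.2.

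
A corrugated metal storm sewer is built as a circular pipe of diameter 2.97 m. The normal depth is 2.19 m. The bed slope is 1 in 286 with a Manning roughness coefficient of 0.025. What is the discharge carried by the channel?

For a circular section of diameter D = 2.97 m at depth y = 2.19 m, the central angle is θ = 2 arccos(1 − 2y/D) = 4.131 rad. Then A = (D²/8)(θ − sin θ) = 5.476 m² and P = Dθ/2 = 6.134 m.
Hydraulic radius R = A/P = 5.476/6.134 = 0.8927 m.
Manning's equation: Q = (1/n) A R^(2/3) S^(1/2) = (1/0.025) × 5.476 × 0.8927^(2/3) × 0.003497^(1/2) = 12 m³/s.

Q = 12 m³/s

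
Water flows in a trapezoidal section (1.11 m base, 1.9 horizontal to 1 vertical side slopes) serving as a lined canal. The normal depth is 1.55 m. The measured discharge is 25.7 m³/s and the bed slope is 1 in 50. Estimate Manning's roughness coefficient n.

With bottom width b = 1.11 m and side slope z = 1.9: A = (b + zy)y = (1.11 + 1.9×1.55)×1.55 = 6.285 m²; P = b + 2y√(1+z²) = 1.11 + 2×1.55×2.147 = 7.766 m.
Hydraulic radius R = A/P = 6.285/7.766 = 0.8093 m.
Rearranging Manning's equation: n = (1/Q) A R^(2/3) S^(1/2) = (1/25.7) × 6.285 × 0.8093^(2/3) × √0.02 = 0.03.

n = 0.03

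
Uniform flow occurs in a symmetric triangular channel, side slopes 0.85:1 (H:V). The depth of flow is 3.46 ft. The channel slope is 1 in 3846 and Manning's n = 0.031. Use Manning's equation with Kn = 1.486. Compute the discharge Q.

Q = 8.48 ft³/s

For a triangular section with side slope z = 0.85: A = zy² = 0.85×3.46² = 10.18 ft²; P = 2y√(1+z²) = 2×3.46×1.312 = 9.082 ft.
Hydraulic radius R = A/P = 10.18/9.082 = 1.12 ft.
Manning's equation: Q = (1.486/n) A R^(2/3) S^(1/2) = (1.486/0.031) × 10.18 × 1.12^(2/3) × 0.00026^(1/2) = 8.48 ft³/s.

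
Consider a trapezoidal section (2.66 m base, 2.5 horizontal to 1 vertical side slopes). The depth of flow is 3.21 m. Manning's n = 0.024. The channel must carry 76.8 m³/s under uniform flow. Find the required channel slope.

S = 0.0014

With bottom width b = 2.66 m and side slope z = 2.5: A = (b + zy)y = (2.66 + 2.5×3.21)×3.21 = 34.3 m²; P = b + 2y√(1+z²) = 2.66 + 2×3.21×2.693 = 19.95 m.
Hydraulic radius R = A/P = 34.3/19.95 = 1.72 m.
From Manning's equation, S = [nQ / (1 A R^(2/3))]² = [0.024 × 76.8 / (1 × 34.3 × 1.72^(2/3))]² = 0.0014.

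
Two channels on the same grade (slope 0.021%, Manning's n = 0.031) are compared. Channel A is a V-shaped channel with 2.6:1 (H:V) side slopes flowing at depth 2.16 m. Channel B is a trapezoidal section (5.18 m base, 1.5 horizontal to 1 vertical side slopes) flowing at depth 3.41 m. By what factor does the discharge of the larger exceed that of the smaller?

4.58

Channel A: For a triangular section with side slope z = 2.6: A = zy² = 2.6×2.16² = 12.13 m²; P = 2y√(1+z²) = 2×2.16×2.786 = 12.03 m. Hydraulic radius R = A/P = 12.13/12.03 = 1.008 m. Q_A = (1/0.031)·12.13·1.008^(2/3)·√0.00021 = 5.701 m³/s.
Channel B: With bottom width b = 5.18 m and side slope z = 1.5: A = (b + zy)y = (5.18 + 1.5×3.41)×3.41 = 35.11 m²; P = b + 2y√(1+z²) = 5.18 + 2×3.41×1.803 = 17.47 m. Hydraulic radius R = A/P = 35.11/17.47 = 2.009 m. Q_B = (1/0.031)·35.11·2.009^(2/3)·√0.00021 = 26.13 m³/s.
The larger discharge is 26.13 m³/s and the smaller is 5.701 m³/s; the ratio is 4.58.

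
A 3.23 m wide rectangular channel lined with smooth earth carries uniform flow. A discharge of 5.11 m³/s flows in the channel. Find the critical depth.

For a rectangular channel, critical depth y_c = (q²/g)^(1/3) where q = Q/b = 5.11/3.23 = 1.582 m²/s.
So y_c = (1.582²/9.81)^(1/3) = 0.634 m.

y_c = 0.634 m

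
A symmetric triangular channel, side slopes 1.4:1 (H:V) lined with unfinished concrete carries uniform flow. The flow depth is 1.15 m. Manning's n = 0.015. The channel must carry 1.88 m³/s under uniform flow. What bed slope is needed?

S = 0.000639

For a triangular section with side slope z = 1.4: A = zy² = 1.4×1.15² = 1.851 m²; P = 2y√(1+z²) = 2×1.15×1.72 = 3.957 m.
Hydraulic radius R = A/P = 1.851/3.957 = 0.4679 m.
From Manning's equation, S = [nQ / (1 A R^(2/3))]² = [0.015 × 1.88 / (1 × 1.851 × 0.4679^(2/3))]² = 0.000639.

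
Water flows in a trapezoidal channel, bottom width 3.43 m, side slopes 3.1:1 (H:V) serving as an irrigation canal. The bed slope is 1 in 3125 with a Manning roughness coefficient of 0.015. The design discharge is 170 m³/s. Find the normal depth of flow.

y_n = 4.54 m

Manning's equation rearranged: A R^(2/3) = nQ / (1·√S) = 0.015 × 170 / (√0.00032) = 142.5.
Try y = 3.21 m: A R^(2/3) = 62.72 — short.
Try y = 5.26 m: A R^(2/3) = 204 — over.
Try y = 4.54 m: A R^(2/3) = 142.8 — close enough.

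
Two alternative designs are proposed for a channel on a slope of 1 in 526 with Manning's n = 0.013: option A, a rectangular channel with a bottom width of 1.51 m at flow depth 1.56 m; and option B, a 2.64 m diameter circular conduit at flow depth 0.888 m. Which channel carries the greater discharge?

channel A

Channel A: Flow area A = b·y = 1.51 × 1.56 = 2.356 m². Wetted perimeter P = b + 2y = 1.51 + 2×1.56 = 4.63 m. Hydraulic radius R = A/P = 2.356/4.63 = 0.5088 m. Q_A = (1/0.013)·2.356·0.5088^(2/3)·√0.001901 = 5.035 m³/s.
Channel B: For a circular section of diameter D = 2.64 m at depth y = 0.888 m, the central angle is θ = 2 arccos(1 − 2y/D) = 2.475 rad. Then A = (D²/8)(θ − sin θ) = 1.617 m² and P = Dθ/2 = 3.267 m. Hydraulic radius R = A/P = 1.617/3.267 = 0.4951 m. Q_B = (1/0.013)·1.617·0.4951^(2/3)·√0.001901 = 3.394 m³/s.
Q_A = 5.035 m³/s vs Q_B = 3.394 m³/s, so channel A carries more.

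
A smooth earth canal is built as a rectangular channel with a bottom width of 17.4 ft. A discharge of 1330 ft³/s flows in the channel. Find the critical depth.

y_c = 5.66 ft

For a rectangular channel, critical depth y_c = (q²/g)^(1/3) where q = Q/b = 1330/17.4 = 76.44 ft²/s.
So y_c = (76.44²/32.2)^(1/3) = 5.66 ft.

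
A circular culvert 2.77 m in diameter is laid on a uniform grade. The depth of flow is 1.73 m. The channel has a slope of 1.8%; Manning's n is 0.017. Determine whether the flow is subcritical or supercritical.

supercritical

For a circular section of diameter D = 2.77 m at depth y = 1.73 m, the central angle is θ = 2 arccos(1 − 2y/D) = 3.645 rad. Then A = (D²/8)(θ − sin θ) = 3.959 m² and P = Dθ/2 = 5.048 m.
Hydraulic radius R = A/P = 3.959/5.048 = 0.7842 m.
V = (1/n) R^(2/3) √S = (1/0.017) × 0.7842^(2/3) × √0.018 = 6.711 m/s. Hydraulic depth D_h = A/T = 3.959/2.683 = 1.476 m.
Froude number Fr = V/√(g·D_h) = 6.711/√(9.81×1.476) = 1.76, which is greater than 1, so the flow is supercritical.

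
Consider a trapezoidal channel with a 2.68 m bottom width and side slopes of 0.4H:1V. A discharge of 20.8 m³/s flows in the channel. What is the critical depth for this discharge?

At critical depth, Q² T / (g A³) = 1, i.e. A³/T = Q²/g = 20.8²/9.81 = 44.1.
At y = 1.31 m: A³/T = 19.83 — short.
At y = 1.9 m: A³/T = 66.48 — over.
At y = 1.68 m: A³/T = 44.38 — close enough.

y_c = 1.68 m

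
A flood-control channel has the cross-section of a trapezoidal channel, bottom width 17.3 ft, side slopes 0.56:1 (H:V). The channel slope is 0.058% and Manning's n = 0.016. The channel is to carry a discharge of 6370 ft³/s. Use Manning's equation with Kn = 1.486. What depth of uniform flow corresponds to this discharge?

y_n = 21.6 ft

Manning's equation rearranged: A R^(2/3) = nQ / (1.486·√S) = 0.016 × 6370 / (1.486 × √0.00058) = 2848.
At y = 18.8 ft: A R^(2/3) = 2207 — low.
At y = 21.6 ft: A R^(2/3) = 2849 — ≈ 2848.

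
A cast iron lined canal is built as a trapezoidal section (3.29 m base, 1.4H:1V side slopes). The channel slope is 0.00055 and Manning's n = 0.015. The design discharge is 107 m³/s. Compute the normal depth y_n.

Manning's equation rearranged: A R^(2/3) = nQ / (1·√S) = 0.015 × 107 / (√0.00055) = 68.44.
Try y = 5.17 m: A R^(2/3) = 102.4 — over.
Try y = 4.31 m: A R^(2/3) = 68.34 — ≈ 68.44.

y_n = 4.31 m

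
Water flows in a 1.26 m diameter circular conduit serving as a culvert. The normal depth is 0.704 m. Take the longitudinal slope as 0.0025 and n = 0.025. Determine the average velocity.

For a circular section of diameter D = 1.26 m at depth y = 0.704 m, the central angle is θ = 2 arccos(1 − 2y/D) = 3.377 rad. Then A = (D²/8)(θ − sin θ) = 0.7165 m² and P = Dθ/2 = 2.128 m.
Hydraulic radius R = A/P = 0.7165/2.128 = 0.3368 m.
From Manning's equation, V = (1/n) R^(2/3) S^(1/2) = (1/0.025) × 0.3368^(2/3) × 0.0025^(1/2) = 0.968 m/s.

V = 0.968 m/s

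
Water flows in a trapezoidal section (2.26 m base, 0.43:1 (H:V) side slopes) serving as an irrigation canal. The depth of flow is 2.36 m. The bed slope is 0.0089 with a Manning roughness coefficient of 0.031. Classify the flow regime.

subcritical

With bottom width b = 2.26 m and side slope z = 0.43: A = (b + zy)y = (2.26 + 0.43×2.36)×2.36 = 7.729 m²; P = b + 2y√(1+z²) = 2.26 + 2×2.36×1.089 = 7.398 m.
Hydraulic radius R = A/P = 7.729/7.398 = 1.045 m.
V = (1/n) R^(2/3) √S = (1/0.031) × 1.045^(2/3) × √0.0089 = 3.133 m/s. Hydraulic depth D_h = A/T = 7.729/4.29 = 1.802 m.
Froude number Fr = V/√(g·D_h) = 3.133/√(9.81×1.802) = 0.745, which is less than 1, so the flow is subcritical.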